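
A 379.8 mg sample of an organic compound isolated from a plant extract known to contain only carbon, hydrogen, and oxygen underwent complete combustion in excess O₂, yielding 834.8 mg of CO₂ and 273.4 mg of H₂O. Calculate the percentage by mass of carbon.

mol C = 0.8348 g CO₂ ÷ 44.009 g/mol = 0.018969 mol
mol H = 2 × 0.2734 g H₂O ÷ 18.015 g/mol = 0.030352 mol
mass O = 0.3798 − (0.22783 + 0.030595) = 0.12137 g → mol O = 0.12137 ÷ 15.999 = 0.0075861 mol
mass % C = 0.22783 g ÷ 0.3798 g × 100%

59.99%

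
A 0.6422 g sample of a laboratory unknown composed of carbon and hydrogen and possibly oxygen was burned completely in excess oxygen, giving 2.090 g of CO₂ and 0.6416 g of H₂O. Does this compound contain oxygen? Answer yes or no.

no

mol C = 2.090 g CO₂ ÷ 44.009 g/mol = 0.047490 mol
mol H = 2 × 0.6416 g H₂O ÷ 18.015 g/mol = 0.071230 mol
C and H together account for 0.64221 g — essentially the entire 0.6422 g sample — so the compound contains no oxygen.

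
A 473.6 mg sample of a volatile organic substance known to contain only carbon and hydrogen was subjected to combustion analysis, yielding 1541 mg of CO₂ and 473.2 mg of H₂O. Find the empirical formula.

mol C = 1.541 g CO₂ ÷ 44.009 g/mol = 0.035016 mol
mol H = 2 × 0.4732 g H₂O ÷ 18.015 g/mol = 0.052534 mol
Divide by the smallest (0.035016 mol): C 1.000, H 1.500
Multiplying each by 2 gives whole numbers: C 2.00, H 3.00

C2H3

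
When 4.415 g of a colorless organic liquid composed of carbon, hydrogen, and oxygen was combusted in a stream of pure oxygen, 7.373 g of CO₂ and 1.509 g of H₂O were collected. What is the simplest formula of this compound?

C6H6O5

mol C = 7.373 g CO₂ ÷ 44.009 g/mol = 0.16753 mol
mol H = 2 × 1.509 g H₂O ÷ 18.015 g/mol = 0.16753 mol
mass O = 4.415 − (2.0122 + 0.16887) = 2.2339 g → mol O = 2.2339 ÷ 15.999 = 0.13963 mol
Divide by the smallest (0.13963 mol): C 1.200, H 1.200, O 1.000
Multiplying each by 5 gives whole numbers: C 6.00, H 6.00, O 5.00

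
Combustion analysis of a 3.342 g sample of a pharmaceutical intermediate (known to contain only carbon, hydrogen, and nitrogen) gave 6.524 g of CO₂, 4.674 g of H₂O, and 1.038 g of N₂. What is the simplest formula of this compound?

mol C = 6.524 g CO₂ ÷ 44.009 g/mol = 0.14824 mol
mol H = 2 × 4.674 g H₂O ÷ 18.015 g/mol = 0.51890 mol
mol N = 2 × 1.038 g N₂ ÷ 28.014 g/mol = 0.074106 mol
Divide by the smallest (0.074106 mol): C 2.000, H 7.002, N 1.000

C2H7N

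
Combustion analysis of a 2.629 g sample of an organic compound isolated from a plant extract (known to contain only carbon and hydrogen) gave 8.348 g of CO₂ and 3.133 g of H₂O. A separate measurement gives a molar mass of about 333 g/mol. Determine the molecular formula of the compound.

C24H44

mol C = 8.348 g CO₂ ÷ 44.009 g/mol = 0.18969 mol
mol H = 2 × 3.133 g H₂O ÷ 18.015 g/mol = 0.34782 mol
Divide by the smallest (0.18969 mol): C 1.000, H 1.834
Multiplying each by 6 gives whole numbers: C 6.00, H 11.00
Empirical formula: C6H11
Empirical-formula mass = 83.15 g/mol; 333 ÷ 83.15 ≈ 4, so the molecular formula is C24H44.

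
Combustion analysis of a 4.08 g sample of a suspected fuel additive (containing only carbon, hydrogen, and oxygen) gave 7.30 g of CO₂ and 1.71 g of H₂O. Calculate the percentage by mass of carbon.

48.8%

mol C = 7.30 g CO₂ ÷ 44.009 g/mol = 0.1659 mol
mol H = 2 × 1.71 g H₂O ÷ 18.015 g/mol = 0.1898 mol
mass O = 4.08 − (1.992 + 0.1914) = 1.896 g → mol O = 1.896 ÷ 15.999 = 0.1185 mol
mass % C = 1.992 g ÷ 4.08 g × 100%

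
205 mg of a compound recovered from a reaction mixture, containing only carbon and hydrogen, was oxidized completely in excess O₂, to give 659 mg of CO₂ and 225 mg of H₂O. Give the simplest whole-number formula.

C3H5

mol C = 0.659 g CO₂ ÷ 44.009 g/mol = 0.01497 mol
mol H = 2 × 0.225 g H₂O ÷ 18.015 g/mol = 0.02498 mol
Divide by the smallest (0.01497 mol): C 1.000, H 1.668
Multiplying each by 3 gives whole numbers: C 3.00, H 5.00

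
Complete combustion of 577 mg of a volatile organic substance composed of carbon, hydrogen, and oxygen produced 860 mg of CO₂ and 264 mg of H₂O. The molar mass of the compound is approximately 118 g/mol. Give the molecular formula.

C4H6O4

mol C = 0.860 g CO₂ ÷ 44.009 g/mol = 0.01954 mol
mol H = 2 × 0.264 g H₂O ÷ 18.015 g/mol = 0.02931 mol
mass O = 0.577 − (0.2347 + 0.02954) = 0.3127 g → mol O = 0.3127 ÷ 15.999 = 0.01955 mol
Divide by the smallest (0.01954 mol): C 1.000, H 1.500, O 1.000
Multiplying each by 2 gives whole numbers: C 2.00, H 3.00, O 2.00
Empirical formula: C2H3O2
Empirical-formula mass = 59.04 g/mol; 118 ÷ 59.04 ≈ 2, so the molecular formula is C4H6O4.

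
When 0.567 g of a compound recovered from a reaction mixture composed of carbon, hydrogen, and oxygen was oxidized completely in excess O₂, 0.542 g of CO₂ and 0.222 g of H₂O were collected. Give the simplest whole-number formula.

CH2O2

mol C = 0.542 g CO₂ ÷ 44.009 g/mol = 0.01232 mol
mol H = 2 × 0.222 g H₂O ÷ 18.015 g/mol = 0.02465 mol
mass O = 0.567 − (0.1479 + 0.02484) = 0.3942 g → mol O = 0.3942 ÷ 15.999 = 0.02464 mol
Divide by the smallest (0.01232 mol): C 1.000, H 2.001, O 2.001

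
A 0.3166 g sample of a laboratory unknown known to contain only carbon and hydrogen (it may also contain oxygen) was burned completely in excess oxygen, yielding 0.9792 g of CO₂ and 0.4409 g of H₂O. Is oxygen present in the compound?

no

mol C = 0.9792 g CO₂ ÷ 44.009 g/mol = 0.022250 mol
mol H = 2 × 0.4409 g H₂O ÷ 18.015 g/mol = 0.048948 mol
C and H together account for 0.31658 g — essentially the entire 0.3166 g sample — so the compound contains no oxygen.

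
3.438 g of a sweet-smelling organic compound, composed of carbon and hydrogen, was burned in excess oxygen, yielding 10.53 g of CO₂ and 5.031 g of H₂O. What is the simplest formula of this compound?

C3H7

mol C = 10.53 g CO₂ ÷ 44.009 g/mol = 0.23927 mol
mol H = 2 × 5.031 g H₂O ÷ 18.015 g/mol = 0.55853 mol
Divide by the smallest (0.23927 mol): C 1.000, H 2.334
Multiplying each by 3 gives whole numbers: C 3.00, H 7.00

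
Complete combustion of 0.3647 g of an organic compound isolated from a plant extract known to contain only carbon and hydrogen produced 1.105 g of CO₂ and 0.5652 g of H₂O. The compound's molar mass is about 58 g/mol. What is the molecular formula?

mol C = 1.105 g CO₂ ÷ 44.009 g/mol = 0.025109 mol
mol H = 2 × 0.5652 g H₂O ÷ 18.015 g/mol = 0.062748 mol
Divide by the smallest (0.025109 mol): C 1.000, H 2.499
Multiplying each by 2 gives whole numbers: C 2.00, H 5.00
Empirical formula: C2H5
Empirical-formula mass = 29.06 g/mol; 58 ÷ 29.06 ≈ 2, so the molecular formula is C4H10.

C4H10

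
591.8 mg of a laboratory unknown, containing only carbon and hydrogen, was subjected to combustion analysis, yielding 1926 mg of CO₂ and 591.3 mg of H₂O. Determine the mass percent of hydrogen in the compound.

mol C = 1.926 g CO₂ ÷ 44.009 g/mol = 0.043764 mol
mol H = 2 × 0.5913 g H₂O ÷ 18.015 g/mol = 0.065645 mol
mass % H = 0.066170 g ÷ 0.5918 g × 100%

11.18%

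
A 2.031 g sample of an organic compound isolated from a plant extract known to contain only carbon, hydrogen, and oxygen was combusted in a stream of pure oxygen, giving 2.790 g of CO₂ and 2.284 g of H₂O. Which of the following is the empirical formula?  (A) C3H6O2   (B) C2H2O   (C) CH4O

(C) CH4O

mol C = 2.790 g CO₂ ÷ 44.009 g/mol = 0.063396 mol
mol H = 2 × 2.284 g H₂O ÷ 18.015 g/mol = 0.25357 mol
mass O = 2.031 − (0.76145 + 0.25560) = 1.0140 g → mol O = 1.0140 ÷ 15.999 = 0.063376 mol
Divide by the smallest (0.063376 mol): C 1.000, H 4.001, O 1.000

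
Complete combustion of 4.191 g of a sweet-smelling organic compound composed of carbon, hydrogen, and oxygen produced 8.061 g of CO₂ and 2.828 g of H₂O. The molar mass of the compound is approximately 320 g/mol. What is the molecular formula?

mol C = 8.061 g CO₂ ÷ 44.009 g/mol = 0.18317 mol
mol H = 2 × 2.828 g H₂O ÷ 18.015 g/mol = 0.31396 mol
mass O = 4.191 − (2.2000 + 0.31647) = 1.6745 g → mol O = 1.6745 ÷ 15.999 = 0.10466 mol
Divide by the smallest (0.10466 mol): C 1.750, H 3.000, O 1.000
Multiplying each by 4 gives whole numbers: C 7.00, H 12.00, O 4.00
Empirical formula: C7H12O4
Empirical-formula mass = 160.17 g/mol; 320 ÷ 160.17 ≈ 2, so the molecular formula is C14H24O8.

C14H24O8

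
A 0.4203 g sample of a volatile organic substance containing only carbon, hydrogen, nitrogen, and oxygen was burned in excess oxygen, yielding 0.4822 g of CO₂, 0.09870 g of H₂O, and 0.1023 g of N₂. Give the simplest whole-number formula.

C3H3N2O3

mol C = 0.4822 g CO₂ ÷ 44.009 g/mol = 0.010957 mol
mol H = 2 × 0.09870 g H₂O ÷ 18.015 g/mol = 0.010958 mol
mol N = 2 × 0.1023 g N₂ ÷ 28.014 g/mol = 0.0073035 mol
mass O = 0.4203 − (0.13160 + 0.011045 + 0.10230) = 0.17535 g → mol O = 0.17535 ÷ 15.999 = 0.010960 mol
Divide by the smallest (0.0073035 mol): C 1.500, H 1.500, N 1.000, O 1.501
Multiplying each by 2 gives whole numbers: C 3.00, H 3.00, N 2.00, O 3.00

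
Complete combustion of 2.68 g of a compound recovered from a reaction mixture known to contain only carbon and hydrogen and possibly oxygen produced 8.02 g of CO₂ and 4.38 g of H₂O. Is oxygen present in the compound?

no

mol C = 8.02 g CO₂ ÷ 44.009 g/mol = 0.1822 mol
mol H = 2 × 4.38 g H₂O ÷ 18.015 g/mol = 0.4863 mol
C and H together account for 2.679 g — essentially the entire 2.68 g sample — so the compound contains no oxygen.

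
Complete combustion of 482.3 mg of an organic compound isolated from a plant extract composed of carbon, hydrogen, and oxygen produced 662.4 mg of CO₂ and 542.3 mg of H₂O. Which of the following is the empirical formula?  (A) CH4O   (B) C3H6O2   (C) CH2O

mol C = 0.6624 g CO₂ ÷ 44.009 g/mol = 0.015051 mol
mol H = 2 × 0.5423 g H₂O ÷ 18.015 g/mol = 0.060205 mol
mass O = 0.4823 − (0.18078 + 0.060687) = 0.24083 g → mol O = 0.24083 ÷ 15.999 = 0.015053 mol
Divide by the smallest (0.015051 mol): C 1.000, H 4.000, O 1.000

(A) CH4O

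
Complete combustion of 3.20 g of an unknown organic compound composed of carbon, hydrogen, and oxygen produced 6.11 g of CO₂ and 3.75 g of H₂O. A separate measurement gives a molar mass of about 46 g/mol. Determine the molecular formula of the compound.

C2H6O

mol C = 6.11 g CO₂ ÷ 44.009 g/mol = 0.1388 mol
mol H = 2 × 3.75 g H₂O ÷ 18.015 g/mol = 0.4163 mol
mass O = 3.20 − (1.668 + 0.4197) = 1.113 g → mol O = 1.113 ÷ 15.999 = 0.06955 mol
Divide by the smallest (0.06955 mol): C 1.996, H 5.986, O 1.000
Empirical formula: C2H6O
Empirical-formula mass = 46.07 g/mol; 46 ÷ 46.07 ≈ 1, so the molecular formula is C2H6O.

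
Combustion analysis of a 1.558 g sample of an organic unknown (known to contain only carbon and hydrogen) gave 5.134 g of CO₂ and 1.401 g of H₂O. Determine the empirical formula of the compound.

C3H4

mol C = 5.134 g CO₂ ÷ 44.009 g/mol = 0.11666 mol
mol H = 2 × 1.401 g H₂O ÷ 18.015 g/mol = 0.15554 mol
Divide by the smallest (0.11666 mol): C 1.000, H 1.333
Multiplying each by 3 gives whole numbers: C 3.00, H 4.00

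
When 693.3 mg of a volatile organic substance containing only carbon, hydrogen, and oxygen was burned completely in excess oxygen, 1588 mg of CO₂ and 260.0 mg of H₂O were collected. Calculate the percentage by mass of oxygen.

33.29%

mol C = 1.588 g CO₂ ÷ 44.009 g/mol = 0.036084 mol
mol H = 2 × 0.2600 g H₂O ÷ 18.015 g/mol = 0.028865 mol
mass O = 0.6933 − (0.43340 + 0.029096) = 0.23080 g → mol O = 0.23080 ÷ 15.999 = 0.014426 mol
mass % O = 0.23080 g ÷ 0.6933 g × 100%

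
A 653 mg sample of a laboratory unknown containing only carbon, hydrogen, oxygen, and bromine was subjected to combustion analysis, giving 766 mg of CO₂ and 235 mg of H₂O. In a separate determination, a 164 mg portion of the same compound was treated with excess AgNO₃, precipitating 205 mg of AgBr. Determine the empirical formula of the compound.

C4H6BrO

mol C = 0.766 g CO₂ ÷ 44.009 g/mol = 0.01741 mol
mol H = 2 × 0.235 g H₂O ÷ 18.015 g/mol = 0.02609 mol
From the AgBr data: mol Br per gram of compound = (0.205 ÷ 187.772) ÷ 0.164 = 0.006657 mol/g, so in the 0.653 g combustion sample mol Br = 0.004347 mol
mass O = 0.653 − (0.2091 + 0.02630 + 0.3473) = 0.07030 g → mol O = 0.07030 ÷ 15.999 = 0.004394 mol
Divide by the smallest (0.004347 mol): C 4.004, H 6.002, Br 1.000, O 1.011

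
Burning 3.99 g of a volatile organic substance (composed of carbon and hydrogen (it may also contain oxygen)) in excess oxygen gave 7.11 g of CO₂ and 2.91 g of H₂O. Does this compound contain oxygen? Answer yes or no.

yes

mol C = 7.11 g CO₂ ÷ 44.009 g/mol = 0.1616 mol
mol H = 2 × 2.91 g H₂O ÷ 18.015 g/mol = 0.3231 mol
C and H account for only 2.266 g of the 3.99 g sample; the remaining 1.724 g must be oxygen.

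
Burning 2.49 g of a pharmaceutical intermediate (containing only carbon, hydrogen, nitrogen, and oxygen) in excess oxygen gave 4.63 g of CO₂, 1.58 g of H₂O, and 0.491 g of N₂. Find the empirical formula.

C3H5NO

mol C = 4.63 g CO₂ ÷ 44.009 g/mol = 0.1052 mol
mol H = 2 × 1.58 g H₂O ÷ 18.015 g/mol = 0.1754 mol
mol N = 2 × 0.491 g N₂ ÷ 28.014 g/mol = 0.03505 mol
mass O = 2.49 − (1.264 + 0.1768 + 0.4910) = 0.5586 g → mol O = 0.5586 ÷ 15.999 = 0.03491 mol
Divide by the smallest (0.03491 mol): C 3.013, H 5.024, N 1.004, O 1.000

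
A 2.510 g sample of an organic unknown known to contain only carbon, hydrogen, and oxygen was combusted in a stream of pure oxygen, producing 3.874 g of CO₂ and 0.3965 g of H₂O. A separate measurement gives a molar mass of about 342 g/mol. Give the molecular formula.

C12H6O12

mol C = 3.874 g CO₂ ÷ 44.009 g/mol = 0.088027 mol
mol H = 2 × 0.3965 g H₂O ÷ 18.015 g/mol = 0.044019 mol
mass O = 2.510 − (1.0573 + 0.044371) = 1.4083 g → mol O = 1.4083 ÷ 15.999 = 0.088026 mol
Divide by the smallest (0.044019 mol): C 2.000, H 1.000, O 2.000
Empirical formula: C2HO2
Empirical-formula mass = 57.03 g/mol; 342 ÷ 57.03 ≈ 6, so the molecular formula is C12H6O12.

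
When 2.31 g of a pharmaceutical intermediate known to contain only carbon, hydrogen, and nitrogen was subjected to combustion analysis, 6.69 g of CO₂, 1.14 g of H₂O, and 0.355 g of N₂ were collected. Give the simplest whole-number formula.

C6H5N

mol C = 6.69 g CO₂ ÷ 44.009 g/mol = 0.1520 mol
mol H = 2 × 1.14 g H₂O ÷ 18.015 g/mol = 0.1266 mol
mol N = 2 × 0.355 g N₂ ÷ 28.014 g/mol = 0.02534 mol
Divide by the smallest (0.02534 mol): C 5.998, H 4.994, N 1.000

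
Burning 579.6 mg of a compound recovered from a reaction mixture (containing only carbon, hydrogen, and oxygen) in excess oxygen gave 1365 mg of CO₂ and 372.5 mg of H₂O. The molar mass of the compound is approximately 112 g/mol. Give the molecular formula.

mol C = 1.365 g CO₂ ÷ 44.009 g/mol = 0.031016 mol
mol H = 2 × 0.3725 g H₂O ÷ 18.015 g/mol = 0.041354 mol
mass O = 0.5796 − (0.37254 + 0.041685) = 0.16538 g → mol O = 0.16538 ÷ 15.999 = 0.010337 mol
Divide by the smallest (0.010337 mol): C 3.001, H 4.001, O 1.000
Empirical formula: C3H4O
Empirical-formula mass = 56.06 g/mol; 112 ÷ 56.06 ≈ 2, so the molecular formula is C6H8O2.

C6H8O2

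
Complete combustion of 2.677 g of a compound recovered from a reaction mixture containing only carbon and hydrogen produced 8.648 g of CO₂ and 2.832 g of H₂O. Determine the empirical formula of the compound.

mol C = 8.648 g CO₂ ÷ 44.009 g/mol = 0.19651 mol
mol H = 2 × 2.832 g H₂O ÷ 18.015 g/mol = 0.31440 mol
Divide by the smallest (0.19651 mol): C 1.000, H 1.600
Multiplying each by 5 gives whole numbers: C 5.00, H 8.00

C5H8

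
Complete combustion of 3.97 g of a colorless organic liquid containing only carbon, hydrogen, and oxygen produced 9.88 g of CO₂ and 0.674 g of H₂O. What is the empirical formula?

mol C = 9.88 g CO₂ ÷ 44.009 g/mol = 0.2245 mol
mol H = 2 × 0.674 g H₂O ÷ 18.015 g/mol = 0.07483 mol
mass O = 3.97 − (2.696 + 0.07543) = 1.198 g → mol O = 1.198 ÷ 15.999 = 0.07489 mol
Divide by the smallest (0.07483 mol): C 3.000, H 1.000, O 1.001

C3HO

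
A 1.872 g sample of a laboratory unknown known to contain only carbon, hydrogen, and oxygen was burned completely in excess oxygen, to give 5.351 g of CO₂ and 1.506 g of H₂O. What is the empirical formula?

mol C = 5.351 g CO₂ ÷ 44.009 g/mol = 0.12159 mol
mol H = 2 × 1.506 g H₂O ÷ 18.015 g/mol = 0.16719 mol
mass O = 1.872 − (1.4604 + 0.16853) = 0.24307 g → mol O = 0.24307 ÷ 15.999 = 0.015193 mol
Divide by the smallest (0.015193 mol): C 8.003, H 11.005, O 1.000

C8H11O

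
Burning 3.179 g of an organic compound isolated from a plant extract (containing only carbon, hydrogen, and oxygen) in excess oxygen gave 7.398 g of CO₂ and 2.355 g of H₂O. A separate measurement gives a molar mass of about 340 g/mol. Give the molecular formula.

C18H28O6

mol C = 7.398 g CO₂ ÷ 44.009 g/mol = 0.16810 mol
mol H = 2 × 2.355 g H₂O ÷ 18.015 g/mol = 0.26145 mol
mass O = 3.179 − (2.0191 + 0.26354) = 0.89639 g → mol O = 0.89639 ÷ 15.999 = 0.056028 mol
Divide by the smallest (0.056028 mol): C 3.000, H 4.666, O 1.000
Multiplying each by 3 gives whole numbers: C 9.00, H 14.00, O 3.00
Empirical formula: C9H14O3
Empirical-formula mass = 170.21 g/mol; 340 ÷ 170.21 ≈ 2, so the molecular formula is C18H28O6.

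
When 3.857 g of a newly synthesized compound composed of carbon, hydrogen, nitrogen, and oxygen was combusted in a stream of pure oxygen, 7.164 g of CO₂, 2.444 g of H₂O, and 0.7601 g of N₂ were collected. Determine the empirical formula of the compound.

mol C = 7.164 g CO₂ ÷ 44.009 g/mol = 0.16278 mol
mol H = 2 × 2.444 g H₂O ÷ 18.015 g/mol = 0.27133 mol
mol N = 2 × 0.7601 g N₂ ÷ 28.014 g/mol = 0.054266 mol
mass O = 3.857 − (1.9552 + 0.27350 + 0.76010) = 0.86819 g → mol O = 0.86819 ÷ 15.999 = 0.054265 mol
Divide by the smallest (0.054265 mol): C 3.000, H 5.000, N 1.000, O 1.000

C3H5NO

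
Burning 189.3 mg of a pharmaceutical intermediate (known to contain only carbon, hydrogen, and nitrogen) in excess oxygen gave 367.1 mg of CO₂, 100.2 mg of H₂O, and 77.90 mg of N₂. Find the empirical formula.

C3H4N2

mol C = 0.3671 g CO₂ ÷ 44.009 g/mol = 0.0083415 mol
mol H = 2 × 0.1002 g H₂O ÷ 18.015 g/mol = 0.011124 mol
mol N = 2 × 0.07790 g N₂ ÷ 28.014 g/mol = 0.0055615 mol
Divide by the smallest (0.0055615 mol): C 1.500, H 2.000, N 1.000
Multiplying each by 2 gives whole numbers: C 3.00, H 4.00, N 2.00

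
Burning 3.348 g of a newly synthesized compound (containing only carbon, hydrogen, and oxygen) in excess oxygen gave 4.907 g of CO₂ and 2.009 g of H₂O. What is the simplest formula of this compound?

mol C = 4.907 g CO₂ ÷ 44.009 g/mol = 0.11150 mol
mol H = 2 × 2.009 g H₂O ÷ 18.015 g/mol = 0.22304 mol
mass O = 3.348 − (1.3392 + 0.22482) = 1.7840 g → mol O = 1.7840 ÷ 15.999 = 0.11150 mol
Divide by the smallest (0.11150 mol): C 1.000, H 2.000, O 1.000

CH2O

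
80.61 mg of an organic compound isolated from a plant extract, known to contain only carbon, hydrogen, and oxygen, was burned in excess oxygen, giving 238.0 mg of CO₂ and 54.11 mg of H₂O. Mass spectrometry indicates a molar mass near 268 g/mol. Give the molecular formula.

C18H20O2

mol C = 0.2380 g CO₂ ÷ 44.009 g/mol = 0.0054080 mol
mol H = 2 × 0.05411 g H₂O ÷ 18.015 g/mol = 0.0060072 mol
mass O = 0.08061 − (0.064955 + 0.0060553) = 0.0095994 g → mol O = 0.0095994 ÷ 15.999 = 0.00060000 mol
Divide by the smallest (0.00060000 mol): C 9.013, H 10.012, O 1.000
Empirical formula: C9H10O
Empirical-formula mass = 134.18 g/mol; 268 ÷ 134.18 ≈ 2, so the molecular formula is C18H20O2.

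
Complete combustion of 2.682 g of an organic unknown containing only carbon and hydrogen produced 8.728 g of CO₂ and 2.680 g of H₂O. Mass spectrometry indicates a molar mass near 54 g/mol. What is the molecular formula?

C4H6

mol C = 8.728 g CO₂ ÷ 44.009 g/mol = 0.19832 mol
mol H = 2 × 2.680 g H₂O ÷ 18.015 g/mol = 0.29753 mol
Divide by the smallest (0.19832 mol): C 1.000, H 1.500
Multiplying each by 2 gives whole numbers: C 2.00, H 3.00
Empirical formula: C2H3
Empirical-formula mass = 27.05 g/mol; 54 ÷ 27.05 ≈ 2, so the molecular formula is C4H6.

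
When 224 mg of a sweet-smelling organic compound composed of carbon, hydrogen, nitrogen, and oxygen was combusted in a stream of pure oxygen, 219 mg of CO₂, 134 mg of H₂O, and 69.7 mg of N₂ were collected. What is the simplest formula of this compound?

mol C = 0.219 g CO₂ ÷ 44.009 g/mol = 0.004976 mol
mol H = 2 × 0.134 g H₂O ÷ 18.015 g/mol = 0.01488 mol
mol N = 2 × 0.0697 g N₂ ÷ 28.014 g/mol = 0.004976 mol
mass O = 0.224 − (0.05977 + 0.01500 + 0.06970) = 0.07953 g → mol O = 0.07953 ÷ 15.999 = 0.004971 mol
Divide by the smallest (0.004971 mol): C 1.001, H 2.993, N 1.001, O 1.000

CH3NO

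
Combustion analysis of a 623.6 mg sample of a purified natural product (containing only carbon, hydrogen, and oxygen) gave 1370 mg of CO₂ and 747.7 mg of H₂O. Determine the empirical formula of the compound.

C3H8O

mol C = 1.370 g CO₂ ÷ 44.009 g/mol = 0.031130 mol
mol H = 2 × 0.7477 g H₂O ÷ 18.015 g/mol = 0.083009 mol
mass O = 0.6236 − (0.37390 + 0.083673) = 0.16602 g → mol O = 0.16602 ÷ 15.999 = 0.010377 mol
Divide by the smallest (0.010377 mol): C 3.000, H 7.999, O 1.000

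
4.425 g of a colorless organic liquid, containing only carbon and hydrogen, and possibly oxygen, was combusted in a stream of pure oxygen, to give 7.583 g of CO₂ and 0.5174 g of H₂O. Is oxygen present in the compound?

mol C = 7.583 g CO₂ ÷ 44.009 g/mol = 0.17231 mol
mol H = 2 × 0.5174 g H₂O ÷ 18.015 g/mol = 0.057441 mol
C and H account for only 2.1275 g of the 4.425 g sample; the remaining 2.2975 g must be oxygen.

yes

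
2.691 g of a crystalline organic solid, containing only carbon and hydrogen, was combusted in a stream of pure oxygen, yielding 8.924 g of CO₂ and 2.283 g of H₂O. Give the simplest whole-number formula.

mol C = 8.924 g CO₂ ÷ 44.009 g/mol = 0.20278 mol
mol H = 2 × 2.283 g H₂O ÷ 18.015 g/mol = 0.25346 mol
Divide by the smallest (0.20278 mol): C 1.000, H 1.250
Multiplying each by 4 gives whole numbers: C 4.00, H 5.00

C4H5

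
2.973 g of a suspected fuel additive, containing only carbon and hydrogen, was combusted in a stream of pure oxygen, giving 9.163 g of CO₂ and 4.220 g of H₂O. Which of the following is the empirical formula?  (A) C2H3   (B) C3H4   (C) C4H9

mol C = 9.163 g CO₂ ÷ 44.009 g/mol = 0.20821 mol
mol H = 2 × 4.220 g H₂O ÷ 18.015 g/mol = 0.46850 mol
Divide by the smallest (0.20821 mol): C 1.000, H 2.250
Multiplying each by 4 gives whole numbers: C 4.00, H 9.00

(C) C4H9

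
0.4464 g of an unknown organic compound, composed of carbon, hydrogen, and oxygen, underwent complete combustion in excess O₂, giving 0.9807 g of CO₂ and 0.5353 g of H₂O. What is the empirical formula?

C3H8O

mol C = 0.9807 g CO₂ ÷ 44.009 g/mol = 0.022284 mol
mol H = 2 × 0.5353 g H₂O ÷ 18.015 g/mol = 0.059428 mol
mass O = 0.4464 − (0.26765 + 0.059904) = 0.11884 g → mol O = 0.11884 ÷ 15.999 = 0.0074281 mol
Divide by the smallest (0.0074281 mol): C 3.000, H 8.000, O 1.000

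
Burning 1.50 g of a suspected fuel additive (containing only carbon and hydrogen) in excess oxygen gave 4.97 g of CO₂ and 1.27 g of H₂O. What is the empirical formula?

mol C = 4.97 g CO₂ ÷ 44.009 g/mol = 0.1129 mol
mol H = 2 × 1.27 g H₂O ÷ 18.015 g/mol = 0.1410 mol
Divide by the smallest (0.1129 mol): C 1.000, H 1.248
Multiplying each by 4 gives whole numbers: C 4.00, H 4.99

C4H5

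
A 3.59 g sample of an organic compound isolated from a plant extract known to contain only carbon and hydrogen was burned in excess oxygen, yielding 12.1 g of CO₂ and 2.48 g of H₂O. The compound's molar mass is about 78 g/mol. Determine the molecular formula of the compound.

mol C = 12.1 g CO₂ ÷ 44.009 g/mol = 0.2749 mol
mol H = 2 × 2.48 g H₂O ÷ 18.015 g/mol = 0.2753 mol
Divide by the smallest (0.2749 mol): C 1.000, H 1.001
Empirical formula: CH
Empirical-formula mass = 13.02 g/mol; 78 ÷ 13.02 ≈ 6, so the molecular formula is C6H6.

C6H6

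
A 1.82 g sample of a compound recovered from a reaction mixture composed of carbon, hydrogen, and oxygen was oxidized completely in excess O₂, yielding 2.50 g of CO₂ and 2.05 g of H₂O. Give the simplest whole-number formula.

mol C = 2.50 g CO₂ ÷ 44.009 g/mol = 0.05681 mol
mol H = 2 × 2.05 g H₂O ÷ 18.015 g/mol = 0.2276 mol
mass O = 1.82 − (0.6823 + 0.2294) = 0.9083 g → mol O = 0.9083 ÷ 15.999 = 0.05677 mol
Divide by the smallest (0.05677 mol): C 1.001, H 4.009, O 1.000

CH4O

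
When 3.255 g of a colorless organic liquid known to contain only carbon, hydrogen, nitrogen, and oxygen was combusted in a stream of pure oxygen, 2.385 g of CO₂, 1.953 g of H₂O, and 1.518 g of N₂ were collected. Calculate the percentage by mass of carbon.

mol C = 2.385 g CO₂ ÷ 44.009 g/mol = 0.054193 mol
mol H = 2 × 1.953 g H₂O ÷ 18.015 g/mol = 0.21682 mol
mol N = 2 × 1.518 g N₂ ÷ 28.014 g/mol = 0.10837 mol
mass O = 3.255 − (0.65092 + 0.21855 + 1.5180) = 0.86753 g → mol O = 0.86753 ÷ 15.999 = 0.054224 mol
mass % C = 0.65092 g ÷ 3.255 g × 100%

20.00%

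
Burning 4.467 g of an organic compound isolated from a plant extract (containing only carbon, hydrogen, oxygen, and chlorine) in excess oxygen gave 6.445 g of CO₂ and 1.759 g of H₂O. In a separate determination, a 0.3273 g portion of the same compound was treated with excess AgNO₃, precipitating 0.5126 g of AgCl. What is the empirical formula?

mol C = 6.445 g CO₂ ÷ 44.009 g/mol = 0.14645 mol
mol H = 2 × 1.759 g H₂O ÷ 18.015 g/mol = 0.19528 mol
From the AgCl data: mol Cl per gram of compound = (0.5126 ÷ 143.318) ÷ 0.3273 = 0.010928 mol/g, so in the 4.467 g combustion sample mol Cl = 0.048814 mol
mass O = 4.467 − (1.7590 + 0.19684 + 1.7305) = 0.78071 g → mol O = 0.78071 ÷ 15.999 = 0.048797 mol
Divide by the smallest (0.048797 mol): C 3.001, H 4.002, Cl 1.000, O 1.000

C3H4ClO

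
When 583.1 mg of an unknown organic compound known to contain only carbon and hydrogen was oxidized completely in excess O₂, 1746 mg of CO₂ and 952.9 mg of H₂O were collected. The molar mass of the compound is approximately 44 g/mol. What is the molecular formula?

mol C = 1.746 g CO₂ ÷ 44.009 g/mol = 0.039674 mol
mol H = 2 × 0.9529 g H₂O ÷ 18.015 g/mol = 0.10579 mol
Divide by the smallest (0.039674 mol): C 1.000, H 2.666
Multiplying each by 3 gives whole numbers: C 3.00, H 8.00
Empirical formula: C3H8
Empirical-formula mass = 44.10 g/mol; 44 ÷ 44.10 ≈ 1, so the molecular formula is C3H8.

C3H8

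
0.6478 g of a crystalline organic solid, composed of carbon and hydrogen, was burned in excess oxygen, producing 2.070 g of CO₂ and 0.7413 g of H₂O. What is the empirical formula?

mol C = 2.070 g CO₂ ÷ 44.009 g/mol = 0.047036 mol
mol H = 2 × 0.7413 g H₂O ÷ 18.015 g/mol = 0.082298 mol
Divide by the smallest (0.047036 mol): C 1.000, H 1.750
Multiplying each by 4 gives whole numbers: C 4.00, H 7.00

C4H7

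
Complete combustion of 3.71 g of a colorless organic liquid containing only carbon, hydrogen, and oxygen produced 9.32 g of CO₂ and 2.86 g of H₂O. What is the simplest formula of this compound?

mol C = 9.32 g CO₂ ÷ 44.009 g/mol = 0.2118 mol
mol H = 2 × 2.86 g H₂O ÷ 18.015 g/mol = 0.3175 mol
mass O = 3.71 − (2.544 + 0.3201) = 0.8463 g → mol O = 0.8463 ÷ 15.999 = 0.05290 mol
Divide by the smallest (0.05290 mol): C 4.003, H 6.002, O 1.000

C4H6O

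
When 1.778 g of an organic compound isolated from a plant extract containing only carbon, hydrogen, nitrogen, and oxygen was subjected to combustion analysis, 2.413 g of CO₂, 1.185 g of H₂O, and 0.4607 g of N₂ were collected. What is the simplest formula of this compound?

C5H12N3O3

mol C = 2.413 g CO₂ ÷ 44.009 g/mol = 0.054830 mol
mol H = 2 × 1.185 g H₂O ÷ 18.015 g/mol = 0.13156 mol
mol N = 2 × 0.4607 g N₂ ÷ 28.014 g/mol = 0.032891 mol
mass O = 1.778 − (0.65856 + 0.13261 + 0.46070) = 0.52613 g → mol O = 0.52613 ÷ 15.999 = 0.032885 mol
Divide by the smallest (0.032885 mol): C 1.667, H 4.000, N 1.000, O 1.000
Multiplying each by 3 gives whole numbers: C 5.00, H 12.00, N 3.00, O 3.00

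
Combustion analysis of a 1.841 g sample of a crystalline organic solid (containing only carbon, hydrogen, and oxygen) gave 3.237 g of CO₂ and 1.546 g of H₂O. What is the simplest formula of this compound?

C3H7O2

mol C = 3.237 g CO₂ ÷ 44.009 g/mol = 0.073553 mol
mol H = 2 × 1.546 g H₂O ÷ 18.015 g/mol = 0.17163 mol
mass O = 1.841 − (0.88345 + 0.17301) = 0.78455 g → mol O = 0.78455 ÷ 15.999 = 0.049037 mol
Divide by the smallest (0.049037 mol): C 1.500, H 3.500, O 1.000
Multiplying each by 2 gives whole numbers: C 3.00, H 7.00, O 2.00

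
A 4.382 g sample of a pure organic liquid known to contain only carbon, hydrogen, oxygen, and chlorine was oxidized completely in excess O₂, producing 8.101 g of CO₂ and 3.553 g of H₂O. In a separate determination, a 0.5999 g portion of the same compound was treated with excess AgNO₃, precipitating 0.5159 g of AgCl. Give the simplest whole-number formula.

C7H15ClO2

mol C = 8.101 g CO₂ ÷ 44.009 g/mol = 0.18408 mol
mol H = 2 × 3.553 g H₂O ÷ 18.015 g/mol = 0.39445 mol
From the AgCl data: mol Cl per gram of compound = (0.5159 ÷ 143.318) ÷ 0.5999 = 0.0060005 mol/g, so in the 4.382 g combustion sample mol Cl = 0.026294 mol
mass O = 4.382 − (2.2109 + 0.39760 + 0.93213) = 0.84133 g → mol O = 0.84133 ÷ 15.999 = 0.052587 mol
Divide by the smallest (0.026294 mol): C 7.001, H 15.001, Cl 1.000, O 2.000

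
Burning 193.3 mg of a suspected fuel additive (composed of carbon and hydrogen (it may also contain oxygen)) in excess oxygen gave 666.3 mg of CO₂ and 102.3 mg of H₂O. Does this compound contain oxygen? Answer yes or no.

mol C = 0.6663 g CO₂ ÷ 44.009 g/mol = 0.015140 mol
mol H = 2 × 0.1023 g H₂O ÷ 18.015 g/mol = 0.011357 mol
C and H together account for 0.19330 g — essentially the entire 0.1933 g sample — so the compound contains no oxygen.

no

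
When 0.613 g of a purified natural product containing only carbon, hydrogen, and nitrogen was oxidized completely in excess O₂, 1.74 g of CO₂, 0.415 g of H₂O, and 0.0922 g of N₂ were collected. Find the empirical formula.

mol C = 1.74 g CO₂ ÷ 44.009 g/mol = 0.03954 mol
mol H = 2 × 0.415 g H₂O ÷ 18.015 g/mol = 0.04607 mol
mol N = 2 × 0.0922 g N₂ ÷ 28.014 g/mol = 0.006582 mol
Divide by the smallest (0.006582 mol): C 6.007, H 6.999, N 1.000

C6H7N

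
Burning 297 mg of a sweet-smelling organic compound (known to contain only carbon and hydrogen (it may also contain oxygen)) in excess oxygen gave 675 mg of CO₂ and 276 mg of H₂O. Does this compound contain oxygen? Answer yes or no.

mol C = 0.675 g CO₂ ÷ 44.009 g/mol = 0.01534 mol
mol H = 2 × 0.276 g H₂O ÷ 18.015 g/mol = 0.03064 mol
C and H account for only 0.2151 g of the 0.297 g sample; the remaining 0.08189 g must be oxygen.

yes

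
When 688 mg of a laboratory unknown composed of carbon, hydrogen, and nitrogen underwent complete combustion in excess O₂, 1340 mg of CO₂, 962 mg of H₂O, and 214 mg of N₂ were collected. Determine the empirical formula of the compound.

C2H7N

mol C = 1.34 g CO₂ ÷ 44.009 g/mol = 0.03045 mol
mol H = 2 × 0.962 g H₂O ÷ 18.015 g/mol = 0.1068 mol
mol N = 2 × 0.214 g N₂ ÷ 28.014 g/mol = 0.01528 mol
Divide by the smallest (0.01528 mol): C 1.993, H 6.990, N 1.000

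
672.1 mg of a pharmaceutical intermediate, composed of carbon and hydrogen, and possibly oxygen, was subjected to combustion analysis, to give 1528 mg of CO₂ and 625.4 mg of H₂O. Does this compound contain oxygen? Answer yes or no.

mol C = 1.528 g CO₂ ÷ 44.009 g/mol = 0.034720 mol
mol H = 2 × 0.6254 g H₂O ÷ 18.015 g/mol = 0.069431 mol
C and H account for only 0.48701 g of the 0.6721 g sample; the remaining 0.18509 g must be oxygen.

yes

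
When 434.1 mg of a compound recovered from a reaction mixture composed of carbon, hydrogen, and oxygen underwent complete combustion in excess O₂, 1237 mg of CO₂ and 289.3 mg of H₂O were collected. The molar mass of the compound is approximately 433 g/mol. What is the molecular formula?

C28H32O4

mol C = 1.237 g CO₂ ÷ 44.009 g/mol = 0.028108 mol
mol H = 2 × 0.2893 g H₂O ÷ 18.015 g/mol = 0.032118 mol
mass O = 0.4341 − (0.33760 + 0.032375) = 0.064122 g → mol O = 0.064122 ÷ 15.999 = 0.0040078 mol
Divide by the smallest (0.0040078 mol): C 7.013, H 8.014, O 1.000
Empirical formula: C7H8O
Empirical-formula mass = 108.14 g/mol; 433 ÷ 108.14 ≈ 4, so the molecular formula is C28H32O4.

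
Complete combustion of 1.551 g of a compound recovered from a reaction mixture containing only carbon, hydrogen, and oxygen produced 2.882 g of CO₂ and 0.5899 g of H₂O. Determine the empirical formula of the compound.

mol C = 2.882 g CO₂ ÷ 44.009 g/mol = 0.065487 mol
mol H = 2 × 0.5899 g H₂O ÷ 18.015 g/mol = 0.065490 mol
mass O = 1.551 − (0.78656 + 0.066014) = 0.69843 g → mol O = 0.69843 ÷ 15.999 = 0.043654 mol
Divide by the smallest (0.043654 mol): C 1.500, H 1.500, O 1.000
Multiplying each by 2 gives whole numbers: C 3.00, H 3.00, O 2.00

C3H3O2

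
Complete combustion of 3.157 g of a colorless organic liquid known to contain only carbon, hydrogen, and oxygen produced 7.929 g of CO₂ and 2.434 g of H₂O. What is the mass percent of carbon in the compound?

68.55%

mol C = 7.929 g CO₂ ÷ 44.009 g/mol = 0.18017 mol
mol H = 2 × 2.434 g H₂O ÷ 18.015 g/mol = 0.27022 mol
mass O = 3.157 − (2.1640 + 0.27238) = 0.72062 g → mol O = 0.72062 ÷ 15.999 = 0.045042 mol
mass % C = 2.1640 g ÷ 3.157 g × 100%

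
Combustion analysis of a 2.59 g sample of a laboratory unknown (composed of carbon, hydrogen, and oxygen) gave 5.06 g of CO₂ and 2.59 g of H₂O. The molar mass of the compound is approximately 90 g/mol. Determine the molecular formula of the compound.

mol C = 5.06 g CO₂ ÷ 44.009 g/mol = 0.1150 mol
mol H = 2 × 2.59 g H₂O ÷ 18.015 g/mol = 0.2875 mol
mass O = 2.59 − (1.381 + 0.2898) = 0.9192 g → mol O = 0.9192 ÷ 15.999 = 0.05745 mol
Divide by the smallest (0.05745 mol): C 2.001, H 5.005, O 1.000
Empirical formula: C2H5O
Empirical-formula mass = 45.06 g/mol; 90 ÷ 45.06 ≈ 2, so the molecular formula is C4H10O2.

C4H10O2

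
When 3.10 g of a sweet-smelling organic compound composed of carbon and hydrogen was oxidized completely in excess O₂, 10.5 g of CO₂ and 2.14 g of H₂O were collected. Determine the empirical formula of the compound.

mol C = 10.5 g CO₂ ÷ 44.009 g/mol = 0.2386 mol
mol H = 2 × 2.14 g H₂O ÷ 18.015 g/mol = 0.2376 mol
Divide by the smallest (0.2376 mol): C 1.004, H 1.000

CH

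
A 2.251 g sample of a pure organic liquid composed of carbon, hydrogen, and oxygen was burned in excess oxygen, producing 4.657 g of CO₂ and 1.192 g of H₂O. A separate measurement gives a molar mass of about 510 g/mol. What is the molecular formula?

C24H30O12

mol C = 4.657 g CO₂ ÷ 44.009 g/mol = 0.10582 mol
mol H = 2 × 1.192 g H₂O ÷ 18.015 g/mol = 0.13233 mol
mass O = 2.251 − (1.2710 + 0.13339) = 0.84661 g → mol O = 0.84661 ÷ 15.999 = 0.052917 mol
Divide by the smallest (0.052917 mol): C 2.000, H 2.501, O 1.000
Multiplying each by 2 gives whole numbers: C 4.00, H 5.00, O 2.00
Empirical formula: C4H5O2
Empirical-formula mass = 85.08 g/mol; 510 ÷ 85.08 ≈ 6, so the molecular formula is C24H30O12.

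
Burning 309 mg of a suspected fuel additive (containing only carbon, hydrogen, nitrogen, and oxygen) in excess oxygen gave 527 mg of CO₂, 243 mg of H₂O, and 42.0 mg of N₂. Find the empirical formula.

C4H9NO2

mol C = 0.527 g CO₂ ÷ 44.009 g/mol = 0.01197 mol
mol H = 2 × 0.243 g H₂O ÷ 18.015 g/mol = 0.02698 mol
mol N = 2 × 0.0420 g N₂ ÷ 28.014 g/mol = 0.002999 mol
mass O = 0.309 − (0.1438 + 0.02719 + 0.04200) = 0.09598 g → mol O = 0.09598 ÷ 15.999 = 0.005999 mol
Divide by the smallest (0.002999 mol): C 3.994, H 8.997, N 1.000, O 2.001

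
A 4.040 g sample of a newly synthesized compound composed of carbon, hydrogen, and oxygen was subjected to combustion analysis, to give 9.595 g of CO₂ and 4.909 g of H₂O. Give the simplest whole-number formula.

C4H10O

mol C = 9.595 g CO₂ ÷ 44.009 g/mol = 0.21802 mol
mol H = 2 × 4.909 g H₂O ÷ 18.015 g/mol = 0.54499 mol
mass O = 4.040 − (2.6187 + 0.54935) = 0.87197 g → mol O = 0.87197 ÷ 15.999 = 0.054501 mol
Divide by the smallest (0.054501 mol): C 4.000, H 10.000, O 1.000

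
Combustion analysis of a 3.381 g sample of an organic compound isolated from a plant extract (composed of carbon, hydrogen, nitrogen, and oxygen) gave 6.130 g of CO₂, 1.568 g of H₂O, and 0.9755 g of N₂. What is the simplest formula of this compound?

C4H5N2O

mol C = 6.130 g CO₂ ÷ 44.009 g/mol = 0.13929 mol
mol H = 2 × 1.568 g H₂O ÷ 18.015 g/mol = 0.17408 mol
mol N = 2 × 0.9755 g N₂ ÷ 28.014 g/mol = 0.069644 mol
mass O = 3.381 − (1.6730 + 0.17547 + 0.97550) = 0.55702 g → mol O = 0.55702 ÷ 15.999 = 0.034816 mol
Divide by the smallest (0.034816 mol): C 4.001, H 5.000, N 2.000, O 1.000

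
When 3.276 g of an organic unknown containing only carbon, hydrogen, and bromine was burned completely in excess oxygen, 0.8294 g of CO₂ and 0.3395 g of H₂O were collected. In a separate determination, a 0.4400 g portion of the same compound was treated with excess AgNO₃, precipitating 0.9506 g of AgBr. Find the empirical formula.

mol C = 0.8294 g CO₂ ÷ 44.009 g/mol = 0.018846 mol
mol H = 2 × 0.3395 g H₂O ÷ 18.015 g/mol = 0.037691 mol
From the AgBr data: mol Br per gram of compound = (0.9506 ÷ 187.772) ÷ 0.4400 = 0.011506 mol/g, so in the 3.276 g combustion sample mol Br = 0.037693 mol
Divide by the smallest (0.018846 mol): C 1.000, H 2.000, Br 2.000

CH2Br2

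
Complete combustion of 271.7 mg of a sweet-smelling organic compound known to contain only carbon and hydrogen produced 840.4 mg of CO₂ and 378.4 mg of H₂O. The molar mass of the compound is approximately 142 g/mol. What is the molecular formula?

C10H22

mol C = 0.8404 g CO₂ ÷ 44.009 g/mol = 0.019096 mol
mol H = 2 × 0.3784 g H₂O ÷ 18.015 g/mol = 0.042009 mol
Divide by the smallest (0.019096 mol): C 1.000, H 2.200
Multiplying each by 5 gives whole numbers: C 5.00, H 11.00
Empirical formula: C5H11
Empirical-formula mass = 71.14 g/mol; 142 ÷ 71.14 ≈ 2, so the molecular formula is C10H22.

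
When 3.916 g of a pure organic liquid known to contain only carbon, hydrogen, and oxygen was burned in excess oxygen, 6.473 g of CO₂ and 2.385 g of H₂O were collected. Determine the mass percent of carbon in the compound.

mol C = 6.473 g CO₂ ÷ 44.009 g/mol = 0.14708 mol
mol H = 2 × 2.385 g H₂O ÷ 18.015 g/mol = 0.26478 mol
mass O = 3.916 − (1.7666 + 0.26690) = 1.8825 g → mol O = 1.8825 ÷ 15.999 = 0.11766 mol
mass % C = 1.7666 g ÷ 3.916 g × 100%

45.11%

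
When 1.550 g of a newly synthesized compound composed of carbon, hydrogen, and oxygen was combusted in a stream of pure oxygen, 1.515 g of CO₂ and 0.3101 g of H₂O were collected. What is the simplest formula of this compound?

CHO2

mol C = 1.515 g CO₂ ÷ 44.009 g/mol = 0.034425 mol
mol H = 2 × 0.3101 g H₂O ÷ 18.015 g/mol = 0.034427 mol
mass O = 1.550 − (0.41348 + 0.034702) = 1.1018 g → mol O = 1.1018 ÷ 15.999 = 0.068868 mol
Divide by the smallest (0.034425 mol): C 1.000, H 1.000, O 2.001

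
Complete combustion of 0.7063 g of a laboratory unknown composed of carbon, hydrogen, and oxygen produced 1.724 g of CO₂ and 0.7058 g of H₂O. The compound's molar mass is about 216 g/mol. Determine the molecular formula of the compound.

C12H24O3

mol C = 1.724 g CO₂ ÷ 44.009 g/mol = 0.039174 mol
mol H = 2 × 0.7058 g H₂O ÷ 18.015 g/mol = 0.078357 mol
mass O = 0.7063 − (0.47052 + 0.078984) = 0.15680 g → mol O = 0.15680 ÷ 15.999 = 0.0098006 mol
Divide by the smallest (0.0098006 mol): C 3.997, H 7.995, O 1.000
Empirical formula: C4H8O
Empirical-formula mass = 72.11 g/mol; 216 ÷ 72.11 ≈ 3, so the molecular formula is C12H24O3.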